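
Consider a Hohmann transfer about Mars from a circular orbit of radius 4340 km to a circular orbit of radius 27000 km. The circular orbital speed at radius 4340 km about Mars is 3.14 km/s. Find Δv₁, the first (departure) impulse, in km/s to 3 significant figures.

Δv₁ = 0.982 km/s

From the circular-orbit relation v² = μ/r at r = 4340 km: μ = v²r = (3.14)² × 4340 = 42790.7 km³/s².
Semi-major axis of the transfer orbit: a_t = (4340 + 27000)/2 = 15670 km.
Circular speed at r = 4340 km: v_c = √(μ/r) = 3.1400 km/s.
Vis-viva on the transfer ellipse at r = 4340 km gives v_t = √[μ(2/r − 1/a_t)] = 4.1217 km/s.
Δv₁ = |v_t − v_c| = |4.1217 − 3.1400| = 0.9817 km/s.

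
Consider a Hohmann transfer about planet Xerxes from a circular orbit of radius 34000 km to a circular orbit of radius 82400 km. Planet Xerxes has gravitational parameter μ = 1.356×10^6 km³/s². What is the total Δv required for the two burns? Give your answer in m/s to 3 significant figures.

Transfer-ellipse semi-major axis a_t = (r₁ + r₂)/2 = (34000 + 82400)/2 = 58200 km.
At r₁ the circular-orbit speed is v₁ = √(μ/r₁) = 6.315 km/s.
On the transfer ellipse at r₁, vis-viva equation gives v_p = √[μ(2/r₁ − 1/a_t)] = 7.514 km/s.
First burn Δv₁ = |v_p − v₁| = 1.199 km/s.
Circular speed at r₂: v₂ = √(μ/r₂) = 4.057 km/s.
Transfer-orbit speed at r₂: v_a = √[μ(2/r₂ − 1/a_t)] = 3.101 km/s.
Second burn Δv₂ = |v₂ − v_a| = 0.9560 km/s.
Δv = Δv₁ + Δv₂ = 1.199 + 0.9560 = 2.155 km/s.

Δv = 2160 m/s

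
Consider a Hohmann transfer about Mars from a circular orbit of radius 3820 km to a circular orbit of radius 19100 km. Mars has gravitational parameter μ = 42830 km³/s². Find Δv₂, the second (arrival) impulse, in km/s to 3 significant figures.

Semi-major axis of the transfer orbit: a_t = (3820 + 19100)/2 = 11460 km.
Circular speed at r = 19100 km: v_c = √(μ/r) = 1.4975 km/s.
Transfer-orbit speed at the same r (vis-viva, a = a_t): v_t = √[μ(2/r − 1/a_t)] = 0.86456 km/s.
Δv₂ = |v_t − v_c| = |0.86456 − 1.4975| = 0.6329 km/s.

Δv₂ = 0.633 km/s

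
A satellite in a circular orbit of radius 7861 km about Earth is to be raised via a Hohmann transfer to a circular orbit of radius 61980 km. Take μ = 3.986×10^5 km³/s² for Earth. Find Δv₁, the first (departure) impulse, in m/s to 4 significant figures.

Semi-major axis of the transfer orbit: a_t = (7861 + 61980)/2 = 34920.5 km.
On the circular orbit at r = 7861 km, v_c = √(μ/r) = 7.121 km/s.
Transfer-orbit speed at the same r (vis-viva, a = a_t): v_t = √[μ(2/r − 1/a_t)] = 9.487 km/s.
Δv₁ = |v_t − v_c| = |9.487 − 7.121| = 2.366 km/s.

Δv₁ = 2366 m/s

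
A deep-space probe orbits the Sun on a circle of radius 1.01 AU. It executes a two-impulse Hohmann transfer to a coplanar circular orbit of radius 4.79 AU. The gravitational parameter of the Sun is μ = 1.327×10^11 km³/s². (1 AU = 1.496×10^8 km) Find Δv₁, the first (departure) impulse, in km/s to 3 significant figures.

Δv₁ = 8.45 km/s

In km: r₁ = 1.01 × 1.496×10^8 = 1.51096×10^8 km; r₂ = 4.79 × 1.496×10^8 = 7.16584×10^8 km.
Transfer-ellipse semi-major axis a_t = (r₁ + r₂)/2 = (1.51096×10^8 + 7.16584×10^8)/2 = 4.3384×10^8 km.
Circular speed at r = 1.51096×10^8 km: v_c = √(μ/r) = 29.635 km/s.
Transfer-orbit speed at the same r (vis-viva, a = a_t): v_t = √[μ(2/r − 1/a_t)] = 38.087 km/s.
Δv₁ = |v_t − v_c| = |38.087 − 29.635| = 8.452 km/s.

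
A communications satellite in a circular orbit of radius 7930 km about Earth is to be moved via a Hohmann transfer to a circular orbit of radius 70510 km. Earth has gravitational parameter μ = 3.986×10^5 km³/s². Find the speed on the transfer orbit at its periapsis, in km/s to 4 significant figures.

v = 9.506 km/s

The Hohmann ellipse has a_t = (r₁ + r₂)/2 = 39220 km.
At periapsis, r = 7930 km.
Applying v² = μ(2/r − 1/a_t): v = 9.506 km/s.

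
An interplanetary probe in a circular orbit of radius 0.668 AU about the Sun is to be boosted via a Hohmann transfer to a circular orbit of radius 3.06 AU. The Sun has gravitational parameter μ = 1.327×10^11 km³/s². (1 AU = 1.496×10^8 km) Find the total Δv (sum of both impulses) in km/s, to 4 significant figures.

In km: r₁ = 0.668 × 1.496×10^8 = 9.99328×10^7 km; r₂ = 3.06 × 1.496×10^8 = 4.57776×10^8 km.
The Hohmann ellipse has a_t = (r₁ + r₂)/2 = 2.788544×10^8 km.
Circular speed at r₁: v₁ = √(μ/r₁) = √(1.327×10^11/9.99328×10^7) = 36.44 km/s.
Transfer-orbit speed at r₁ (vis-viva): v_p = √[μ(2/r₁ − 1/a_t)] = 46.69 km/s.
First burn Δv₁ = |v_p − v₁| = 10.25 km/s.
At r₂, v₂ = √(μ/r₂) = 17.026 km/s.
Transfer-orbit speed at r₂: v_a = √[μ(2/r₂ − 1/a_t)] = 10.192 km/s.
Second burn Δv₂ = |v₂ − v_a| = 6.834 km/s.
Δv = Δv₁ + Δv₂ = 10.25 + 6.834 = 17.08 km/s.

Δv = 17.08 km/s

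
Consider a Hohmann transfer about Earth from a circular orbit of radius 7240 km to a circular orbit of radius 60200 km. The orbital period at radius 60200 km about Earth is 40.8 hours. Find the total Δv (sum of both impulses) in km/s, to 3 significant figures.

From Kepler's third law T² = 4π²r³/μ at r = 60200 km, T = 40.8 hours = 40.8 × 3600 s = 1.4688×10^5 s: μ = 4π²r³/T² = 3.99231×10^5 km³/s².
The Hohmann ellipse has a_t = (r₁ + r₂)/2 = 33720 km.
At r₁ the circular-orbit speed is v₁ = √(μ/r₁) = 7.426 km/s.
Transfer-orbit speed at r₁ (vis-viva equation): v_p = √[μ(2/r₁ − 1/a_t)] = 9.922 km/s.
First burn Δv₁ = |v_p − v₁| = 2.496 km/s.
At r₂, v₂ = √(μ/r₂) = 2.575 km/s.
Transfer-orbit speed at r₂: v_a = √[μ(2/r₂ − 1/a_t)] = 1.193 km/s.
Second burn Δv₂ = |v₂ − v_a| = 1.382 km/s.
Total Δv = Δv₁ + Δv₂ = 3.878 km/s.

Δv = 3.88 km/s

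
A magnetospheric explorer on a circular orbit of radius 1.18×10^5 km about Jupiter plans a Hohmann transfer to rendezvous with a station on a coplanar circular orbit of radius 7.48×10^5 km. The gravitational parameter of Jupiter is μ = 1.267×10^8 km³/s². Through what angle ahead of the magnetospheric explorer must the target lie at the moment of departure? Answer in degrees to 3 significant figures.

φ = 101°

Transfer-ellipse semi-major axis a_t = (r₁ + r₂)/2 = (1.180×10^5 + 7.480×10^5)/2 = 4.330×10^5 km.
Transfer time t = π√(a_t³/μ) = 79523.1 s.
The target's mean motion on its circular orbit is ω₂ = √(μ/r₂³) = 1.73995×10^-5 rad/s.
Angle swept by the target during transfer: ω₂·t = 1.3837 rad = 79.28°.
Arrival is 180° from departure on the ellipse, so φ = 180° − 79.28° = 101°.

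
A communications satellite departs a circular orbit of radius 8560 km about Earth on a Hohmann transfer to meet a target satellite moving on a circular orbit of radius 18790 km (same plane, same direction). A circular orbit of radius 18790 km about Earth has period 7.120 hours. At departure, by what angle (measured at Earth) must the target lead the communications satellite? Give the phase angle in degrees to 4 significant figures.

φ = 68.24°

From Kepler's third law T² = 4π²r³/μ at r = 18790 km, T = 7.120 hours = 7.120 × 3600 s = 25632 s: μ = 4π²r³/T² = 3.98635×10^5 km³/s².
The Hohmann ellipse has a_t = (r₁ + r₂)/2 = 13675 km.
The half-period of the transfer ellipse is t = π√(a_t³/μ) = 7957.1 s.
The target's mean motion on its circular orbit is ω₂ = √(μ/r₂³) = 2.4513×10^-4 rad/s.
Angle swept by the target during transfer: ω₂·t = 1.9505 rad = 111.76°.
The communications satellite traverses 180° on the transfer ellipse, so the target must lead by 180° − 111.76° = 68.24°.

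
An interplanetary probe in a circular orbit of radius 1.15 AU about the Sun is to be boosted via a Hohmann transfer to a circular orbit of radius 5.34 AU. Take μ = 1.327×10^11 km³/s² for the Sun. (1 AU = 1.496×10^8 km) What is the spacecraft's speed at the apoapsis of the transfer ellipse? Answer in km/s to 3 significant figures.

In km: r₁ = 1.15 × 1.496×10^8 = 1.7204×10^8 km; r₂ = 5.34 × 1.496×10^8 = 7.98864×10^8 km.
The Hohmann ellipse has a_t = (r₁ + r₂)/2 = 4.85452×10^8 km.
The apoapsis of the transfer ellipse is at r = 7.98864×10^8 km.
Applying v² = μ(2/r − 1/a_t): v = 7.673 km/s.

v = 7.67 km/s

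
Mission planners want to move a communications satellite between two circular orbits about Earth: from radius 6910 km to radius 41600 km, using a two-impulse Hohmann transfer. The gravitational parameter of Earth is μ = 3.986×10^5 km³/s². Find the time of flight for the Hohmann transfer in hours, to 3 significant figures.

t = 5.22 hours

Semi-major axis of the transfer orbit: a_t = (6910 + 41600)/2 = 24255 km.
Half the transfer-orbit period gives t = π√(a_t³/μ) = 18800 s.
Converting: 18800 s ÷ 3600 s/hour = 5.22 hours.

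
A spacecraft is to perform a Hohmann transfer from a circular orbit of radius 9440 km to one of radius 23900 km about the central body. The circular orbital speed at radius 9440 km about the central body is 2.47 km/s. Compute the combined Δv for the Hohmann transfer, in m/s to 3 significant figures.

Δv = 872 m/s

From the circular-orbit relation v² = μ/r at r = 9440 km: μ = v²r = (2.47)² × 9440 = 57592.5 km³/s².
The Hohmann ellipse has a_t = (r₁ + r₂)/2 = 16670 km.
At r₁ the circular-orbit speed is v₁ = √(μ/r₁) = 2.4700 km/s.
On the transfer ellipse at r₁, vis-viva equation gives v_p = √[μ(2/r₁ − 1/a_t)] = 2.9575 km/s.
First burn Δv₁ = |v_p − v₁| = 0.4875 km/s.
At r₂, v₂ = √(μ/r₂) = 1.55233 km/s.
Transfer-orbit speed at r₂: v_a = √[μ(2/r₂ − 1/a_t)] = 1.16816 km/s.
Second burn Δv₂ = |v₂ − v_a| = 0.3842 km/s.
Total Δv = Δv₁ + Δv₂ = 0.8717 km/s.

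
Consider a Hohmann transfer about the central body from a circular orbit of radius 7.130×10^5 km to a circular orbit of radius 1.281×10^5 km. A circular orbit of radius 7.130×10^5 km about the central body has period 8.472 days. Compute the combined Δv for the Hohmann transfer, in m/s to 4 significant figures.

Δv = 7104 m/s

From Kepler's third law T² = 4π²r³/μ at r = 7.130×10^5 km, T = 8.472 days = 8.472 × 86400 s = 7.319808×10^5 s: μ = 4π²r³/T² = 2.67072×10^7 km³/s².
The Hohmann ellipse has a_t = (r₁ + r₂)/2 = 4.2055×10^5 km.
Circular speed at r₁: v₁ = √(μ/r₁) = √(2.67072×10^7/7.130×10^5) = 6.120 km/s.
Transfer-orbit speed at r₁ (vis-viva): v_a = √[μ(2/r₁ − 1/a_t)] = 3.378 km/s.
First burn Δv₁ = |v_a − v₁| = 2.742 km/s.
Circular speed at r₂: v₂ = √(μ/r₂) = 14.439 km/s.
Transfer-orbit speed at r₂: v_p = √[μ(2/r₂ − 1/a_t)] = 18.801 km/s.
Second burn Δv₂ = |v₂ − v_p| = 4.362 km/s.
Total Δv = Δv₁ + Δv₂ = 7.104 km/s.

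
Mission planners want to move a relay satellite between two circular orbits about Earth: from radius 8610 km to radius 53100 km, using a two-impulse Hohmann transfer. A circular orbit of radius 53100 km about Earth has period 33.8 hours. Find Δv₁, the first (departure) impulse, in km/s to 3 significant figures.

From Kepler's third law T² = 4π²r³/μ at r = 53100 km, T = 33.8 hours = 33.8 × 3600 s = 1.2168×10^5 s: μ = 4π²r³/T² = 3.99213×10^5 km³/s².
The Hohmann ellipse has a_t = (r₁ + r₂)/2 = 30855 km.
On the circular orbit at r = 8610 km, v_c = √(μ/r) = 6.80927 km/s.
Vis-viva on the transfer ellipse at r = 8610 km gives v_t = √[μ(2/r − 1/a_t)] = 8.93275 km/s.
Δv₁ = |v_t − v_c| = |8.93275 − 6.80927| = 2.123 km/s.

Δv₁ = 2.12 km/s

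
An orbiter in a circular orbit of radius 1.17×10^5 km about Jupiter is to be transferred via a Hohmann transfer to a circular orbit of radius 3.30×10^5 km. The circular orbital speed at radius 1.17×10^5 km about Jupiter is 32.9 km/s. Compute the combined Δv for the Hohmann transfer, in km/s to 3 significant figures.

Δv = 12.5 km/s

From the circular-orbit relation v² = μ/r at r = 1.17×10^5 km: μ = v²r = (32.9)² × 1.17×10^5 = 1.26642×10^8 km³/s².
Semi-major axis of the transfer orbit: a_t = (1.170×10^5 + 3.300×10^5)/2 = 2.235×10^5 km.
Circular speed at r₁: v₁ = √(μ/r₁) = √(1.26642×10^8/1.170×10^5) = 32.900 km/s.
Transfer-orbit speed at r₁ (vis-viva): v_p = √[μ(2/r₁ − 1/a_t)] = 39.977 km/s.
First burn Δv₁ = |v_p − v₁| = 7.077 km/s.
Circular speed at r₂: v₂ = √(μ/r₂) = 19.590 km/s.
Transfer-orbit speed at r₂: v_a = √[μ(2/r₂ − 1/a_t)] = 14.174 km/s.
Second burn Δv₂ = |v₂ − v_a| = 5.416 km/s.
Total Δv = Δv₁ + Δv₂ = 12.49 km/s.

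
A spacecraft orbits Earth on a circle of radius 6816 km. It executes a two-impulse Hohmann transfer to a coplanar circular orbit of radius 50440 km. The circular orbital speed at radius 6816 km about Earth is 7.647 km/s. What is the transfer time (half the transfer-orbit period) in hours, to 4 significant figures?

t = 6.695 hours

From the circular-orbit relation v² = μ/r at r = 6816 km: μ = v²r = (7.647)² × 6816 = 3.98577×10^5 km³/s².
The Hohmann ellipse has a_t = (r₁ + r₂)/2 = 28628 km.
Half the transfer-orbit period gives t = π√(a_t³/μ) = 24103.5 s.
Converting: 24103.5 s ÷ 3600 s/hour = 6.695 hours.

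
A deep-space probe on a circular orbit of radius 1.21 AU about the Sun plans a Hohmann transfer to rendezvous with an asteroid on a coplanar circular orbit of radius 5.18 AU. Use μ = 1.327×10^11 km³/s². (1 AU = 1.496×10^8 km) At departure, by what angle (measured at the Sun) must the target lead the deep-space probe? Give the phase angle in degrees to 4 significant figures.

φ = 92.81°

In km: r₁ = 1.21 × 1.496×10^8 = 1.81016×10^8 km; r₂ = 5.18 × 1.496×10^8 = 7.74928×10^8 km.
Transfer-ellipse semi-major axis a_t = (r₁ + r₂)/2 = (1.81016×10^8 + 7.74928×10^8)/2 = 4.77972×10^8 km.
Transfer time t = π√(a_t³/μ) = 9.0119×10^7 s.
Target angular speed ω₂ = √(μ/r₂³) = 1.6887×10^-8 rad/s.
Angle swept by the target during transfer: ω₂·t = 1.5218 rad = 87.19°.
Arrival is 180° from departure on the ellipse, so φ = 180° − 87.19° = 92.81°.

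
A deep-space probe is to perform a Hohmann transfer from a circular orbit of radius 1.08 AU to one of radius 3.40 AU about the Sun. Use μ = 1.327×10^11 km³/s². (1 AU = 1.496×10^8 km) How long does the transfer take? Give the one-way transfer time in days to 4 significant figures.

In km: r₁ = 1.08 × 1.496×10^8 = 1.61568×10^8 km; r₂ = 3.40 × 1.496×10^8 = 5.0864×10^8 km.
Transfer-ellipse semi-major axis a_t = (r₁ + r₂)/2 = (1.61568×10^8 + 5.0864×10^8)/2 = 3.35104×10^8 km.
By Kepler's third law the transfer-orbit period is T = 2π√(a_t³/μ), so t = T/2 = 5.290×10^7 s.
Converting: 5.290×10^7 s ÷ 86400 s/day = 612.3 days.

t = 612.3 days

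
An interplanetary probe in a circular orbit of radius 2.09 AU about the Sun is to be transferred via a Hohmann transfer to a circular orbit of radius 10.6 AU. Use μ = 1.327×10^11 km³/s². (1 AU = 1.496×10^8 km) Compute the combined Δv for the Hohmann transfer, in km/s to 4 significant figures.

Δv = 9.924 km/s

In km: r₁ = 2.09 × 1.496×10^8 = 3.12664×10^8 km; r₂ = 10.6 × 1.496×10^8 = 1.58576×10^9 km.
Transfer-ellipse semi-major axis a_t = (r₁ + r₂)/2 = (3.12664×10^8 + 1.58576×10^9)/2 = 9.49212×10^8 km.
Circular speed at r₁: v₁ = √(μ/r₁) = √(1.327×10^11/3.12664×10^8) = 20.6014 km/s.
Transfer-orbit speed at r₁ (vis-viva equation): v_p = √[μ(2/r₁ − 1/a_t)] = 26.6277 km/s.
First burn Δv₁ = |v_p − v₁| = 6.026 km/s.
Circular speed at r₂: v₂ = √(μ/r₂) = 9.148 km/s.
Transfer-orbit speed at r₂: v_a = √[μ(2/r₂ − 1/a_t)] = 5.250 km/s.
Second burn Δv₂ = |v₂ − v_a| = 3.898 km/s.
Total Δv = Δv₁ + Δv₂ = 9.924 km/s.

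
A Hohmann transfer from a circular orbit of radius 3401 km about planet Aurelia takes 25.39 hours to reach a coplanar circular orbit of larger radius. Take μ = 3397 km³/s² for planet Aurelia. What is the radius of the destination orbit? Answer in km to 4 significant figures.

r₂ = 25040 km

Transfer time t = 25.39 hours = 91404 s, and t = π√(a_t³/μ).
So a_t = (μ t²/π²)^(1/3) = (3397 × (91404)² / π²)^(1/3) = 14220 km.
Since a_t = (r₁ + r₂)/2, r₂ = 2a_t − r₁ = 2×14220 − 3401 = 25039 km.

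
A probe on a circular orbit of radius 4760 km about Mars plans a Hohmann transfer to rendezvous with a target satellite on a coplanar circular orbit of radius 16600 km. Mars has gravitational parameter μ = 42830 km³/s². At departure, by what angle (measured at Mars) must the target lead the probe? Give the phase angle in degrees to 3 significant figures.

Transfer-ellipse semi-major axis a_t = (r₁ + r₂)/2 = (4760 + 16600)/2 = 10680 km.
Transfer time t = π√(a_t³/μ) = 16754.5 s.
Target angular speed ω₂ = √(μ/r₂³) = 9.67636×10^-5 rad/s.
Angle swept by the target during transfer: ω₂·t = 1.6212 rad = 92.89°.
The probe traverses 180° on the transfer ellipse, so the target must lead by 180° − 92.89° = 87.1°.

φ = 87.1°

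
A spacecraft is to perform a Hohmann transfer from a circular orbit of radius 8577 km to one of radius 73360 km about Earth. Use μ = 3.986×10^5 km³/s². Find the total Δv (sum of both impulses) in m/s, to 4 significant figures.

Δv = 3570 m/s

The Hohmann ellipse has a_t = (r₁ + r₂)/2 = 40968.5 km.
Circular speed at r₁: v₁ = √(μ/r₁) = √(3.986×10^5/8577) = 6.8171 km/s.
Transfer-orbit speed at r₁ (vis-viva): v_p = √[μ(2/r₁ − 1/a_t)] = 9.1223 km/s.
First burn Δv₁ = |v_p − v₁| = 2.3052 km/s.
Circular speed at r₂: v₂ = √(μ/r₂) = 2.3310 km/s.
Transfer-orbit speed at r₂: v_a = √[μ(2/r₂ − 1/a_t)] = 1.0666 km/s.
Second burn Δv₂ = |v₂ − v_a| = 1.2644 km/s.
Total Δv = Δv₁ + Δv₂ = 3.570 km/s.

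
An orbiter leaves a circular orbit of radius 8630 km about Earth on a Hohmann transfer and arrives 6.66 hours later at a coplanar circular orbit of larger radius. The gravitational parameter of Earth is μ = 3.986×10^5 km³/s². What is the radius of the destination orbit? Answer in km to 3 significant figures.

r₂ = 48400 km

Transfer time t = 6.66 hours = 23976 s, and t = π√(a_t³/μ).
So a_t = (μ t²/π²)^(1/3) = (3.986×10^5 × (23976)² / π²)^(1/3) = 28527 km.
Since a_t = (r₁ + r₂)/2, r₂ = 2a_t − r₁ = 2×28527 − 8630 = 48424 km.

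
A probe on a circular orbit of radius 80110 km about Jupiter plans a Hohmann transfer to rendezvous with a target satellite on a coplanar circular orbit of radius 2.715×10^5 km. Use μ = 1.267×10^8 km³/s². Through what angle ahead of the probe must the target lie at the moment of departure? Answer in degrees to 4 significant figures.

Semi-major axis of the transfer orbit: a_t = (80110 + 2.715×10^5)/2 = 1.75805×10^5 km.
Transfer time t = π√(a_t³/μ) = 20570 s.
Target angular speed ω₂ = √(μ/r₂³) = 7.957×10^-5 rad/s.
Angle swept by the target during transfer: ω₂·t = 1.637 rad = 93.79°.
The probe traverses 180° on the transfer ellipse, so the target must lead by 180° − 93.79° = 86.21°.

φ = 86.21°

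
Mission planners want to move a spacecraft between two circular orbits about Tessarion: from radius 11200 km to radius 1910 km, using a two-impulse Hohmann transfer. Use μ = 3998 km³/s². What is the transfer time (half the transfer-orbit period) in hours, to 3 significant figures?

Transfer-ellipse semi-major axis a_t = (r₁ + r₂)/2 = (11200 + 1910)/2 = 6555 km.
Half the transfer-orbit period gives t = π√(a_t³/μ) = 26369 s.
Converting: 26369 s ÷ 3600 s/hour = 7.32 hours.

t = 7.32 hours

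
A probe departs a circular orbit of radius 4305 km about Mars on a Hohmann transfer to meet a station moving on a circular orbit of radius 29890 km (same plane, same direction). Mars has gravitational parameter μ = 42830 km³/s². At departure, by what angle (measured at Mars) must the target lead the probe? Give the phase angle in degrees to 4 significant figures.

φ = 102.1°

The Hohmann ellipse has a_t = (r₁ + r₂)/2 = 17097.5 km.
Transfer time t = π√(a_t³/μ) = 33937 s.
Target angular speed ω₂ = √(μ/r₂³) = 4.0048×10^-5 rad/s.
Angle swept by the target during transfer: ω₂·t = 1.3591 rad = 77.87°.
Arrival is 180° from departure on the ellipse, so φ = 180° − 77.87° = 102.1°.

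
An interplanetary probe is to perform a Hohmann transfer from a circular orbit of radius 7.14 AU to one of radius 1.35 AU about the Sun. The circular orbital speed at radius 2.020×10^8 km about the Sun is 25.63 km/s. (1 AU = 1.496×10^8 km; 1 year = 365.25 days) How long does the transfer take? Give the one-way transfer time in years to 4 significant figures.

From the circular-orbit relation v² = μ/r at r = 2.020×10^8 km: μ = v²r = (25.63)² × 2.020×10^8 = 1.32693×10^11 km³/s².
In km: r₁ = 7.14 × 1.496×10^8 = 1.068144×10^9 km; r₂ = 1.35 × 1.496×10^8 = 2.0196×10^8 km.
The Hohmann ellipse has a_t = (r₁ + r₂)/2 = 6.35052×10^8 km.
By Kepler's third law the transfer-orbit period is T = 2π√(a_t³/μ), so t = T/2 = 1.3802×10^8 s.
Converting: 1.3802×10^8 s ÷ 3.15576×10^7 s/year (365.25 × 86400) = 4.374 years.

t = 4.374 years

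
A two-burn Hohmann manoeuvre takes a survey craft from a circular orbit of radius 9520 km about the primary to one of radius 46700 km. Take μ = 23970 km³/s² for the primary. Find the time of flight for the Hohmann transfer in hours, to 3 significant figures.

t = 26.6 hours

Transfer-ellipse semi-major axis a_t = (r₁ + r₂)/2 = (9520 + 46700)/2 = 28110 km.
By Kepler's third law the transfer-orbit period is T = 2π√(a_t³/μ), so t = T/2 = 95630 s.
Converting: 95630 s ÷ 3600 s/hour = 26.6 hours.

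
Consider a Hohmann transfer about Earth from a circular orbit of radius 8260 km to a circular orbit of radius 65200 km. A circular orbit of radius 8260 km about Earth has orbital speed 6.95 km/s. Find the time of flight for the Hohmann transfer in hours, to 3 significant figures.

t = 9.73 hours

From the circular-orbit relation v² = μ/r at r = 8260 km: μ = v²r = (6.95)² × 8260 = 3.98979×10^5 km³/s².
Transfer-ellipse semi-major axis a_t = (r₁ + r₂)/2 = (8260 + 65200)/2 = 36730 km.
Half the transfer-orbit period gives t = π√(a_t³/μ) = 35011 s.
Converting: 35011 s ÷ 3600 s/hour = 9.73 hours.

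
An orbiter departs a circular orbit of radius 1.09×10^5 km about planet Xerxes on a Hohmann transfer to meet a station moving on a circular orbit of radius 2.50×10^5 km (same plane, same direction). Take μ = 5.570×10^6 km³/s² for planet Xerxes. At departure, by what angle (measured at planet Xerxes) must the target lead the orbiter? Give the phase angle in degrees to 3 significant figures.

Semi-major axis of the transfer orbit: a_t = (1.090×10^5 + 2.500×10^5)/2 = 1.795×10^5 km.
Transfer time t = π√(a_t³/μ) = 1.012×10^5 s.
Target angular speed ω₂ = √(μ/r₂³) = 1.888×10^-5 rad/s.
Angle swept by the target during transfer: ω₂·t = 1.911 rad = 109.5°.
Arrival is 180° from departure on the ellipse, so φ = 180° − 109.5° = 70.5°.

φ = 70.5°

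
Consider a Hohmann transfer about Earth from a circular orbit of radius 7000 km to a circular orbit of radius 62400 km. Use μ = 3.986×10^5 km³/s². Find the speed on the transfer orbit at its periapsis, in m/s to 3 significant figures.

Semi-major axis of the transfer orbit: a_t = (7000 + 62400)/2 = 34700 km.
At periapsis, r = 7000 km.
Vis-viva: v = √[μ(2/r − 1/a_t)] = √[3.986×10^5 × (2/7000 − 1/34700)] = 10.12 km/s.

v = 10100 m/s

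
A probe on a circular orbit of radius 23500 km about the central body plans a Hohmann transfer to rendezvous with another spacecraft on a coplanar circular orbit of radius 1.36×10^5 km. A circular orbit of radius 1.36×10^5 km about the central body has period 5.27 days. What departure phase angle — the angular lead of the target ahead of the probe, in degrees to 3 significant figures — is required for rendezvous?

φ = 99.2°

From Kepler's third law T² = 4π²r³/μ at r = 1.36×10^5 km, T = 5.27 days = 5.27 × 86400 s = 4.55328×10^5 s: μ = 4π²r³/T² = 4.78991×10^5 km³/s².
Transfer-ellipse semi-major axis a_t = (r₁ + r₂)/2 = (23500 + 1.360×10^5)/2 = 79750 km.
Transfer time t = π√(a_t³/μ) = 1.0223×10^5 s.
Target angular speed ω₂ = √(μ/r₂³) = 1.3799×10^-5 rad/s.
Angle swept by the target during transfer: ω₂·t = 1.4107 rad = 80.83°.
Arrival is 180° from departure on the ellipse, so φ = 180° − 80.83° = 99.2°.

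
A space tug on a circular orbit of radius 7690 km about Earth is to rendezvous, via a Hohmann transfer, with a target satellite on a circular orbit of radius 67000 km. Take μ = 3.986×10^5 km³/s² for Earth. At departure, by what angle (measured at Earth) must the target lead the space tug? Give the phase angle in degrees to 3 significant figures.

φ = 105°

Semi-major axis of the transfer orbit: a_t = (7690 + 67000)/2 = 37345 km.
Transfer time t = π√(a_t³/μ) = 35911 s.
The target's mean motion on its circular orbit is ω₂ = √(μ/r₂³) = 3.6405×10^-5 rad/s.
Angle swept by the target during transfer: ω₂·t = 1.3073 rad = 74.90°.
Arrival is 180° from departure on the ellipse, so φ = 180° − 74.90° = 105°.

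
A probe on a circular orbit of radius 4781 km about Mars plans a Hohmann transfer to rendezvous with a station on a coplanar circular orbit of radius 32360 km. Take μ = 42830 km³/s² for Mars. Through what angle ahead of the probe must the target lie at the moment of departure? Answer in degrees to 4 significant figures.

Transfer-ellipse semi-major axis a_t = (r₁ + r₂)/2 = (4781 + 32360)/2 = 18570.5 km.
Transfer time t = π√(a_t³/μ) = 38415.9 s.
Target angular speed ω₂ = √(μ/r₂³) = 3.55518×10^-5 rad/s.
Angle swept by the target during transfer: ω₂·t = 1.36575 rad = 78.252°.
The probe traverses 180° on the transfer ellipse, so the target must lead by 180° − 78.252° = 101.7°.

φ = 101.7°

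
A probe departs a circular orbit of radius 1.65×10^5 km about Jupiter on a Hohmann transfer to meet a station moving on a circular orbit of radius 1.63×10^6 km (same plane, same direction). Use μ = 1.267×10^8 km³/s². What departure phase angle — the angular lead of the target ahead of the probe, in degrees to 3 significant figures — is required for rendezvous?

φ = 106°

The Hohmann ellipse has a_t = (r₁ + r₂)/2 = 8.975×10^5 km.
The half-period of the transfer ellipse is t = π√(a_t³/μ) = 2.373×10^5 s.
Target angular speed ω₂ = √(μ/r₂³) = 5.409×10^-6 rad/s.
Angle swept by the target during transfer: ω₂·t = 1.2836 rad = 73.54°.
Arrival is 180° from departure on the ellipse, so φ = 180° − 73.54° = 106°.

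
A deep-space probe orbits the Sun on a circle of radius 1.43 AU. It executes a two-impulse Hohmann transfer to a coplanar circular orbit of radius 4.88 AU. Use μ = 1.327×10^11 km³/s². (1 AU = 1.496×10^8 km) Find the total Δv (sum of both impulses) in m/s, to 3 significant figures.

In km: r₁ = 1.43 × 1.496×10^8 = 2.13928×10^8 km; r₂ = 4.88 × 1.496×10^8 = 7.30048×10^8 km.
The Hohmann ellipse has a_t = (r₁ + r₂)/2 = 4.71988×10^8 km.
At r₁ the circular-orbit speed is v₁ = √(μ/r₁) = 24.906 km/s.
Transfer-orbit speed at r₁ (vis-viva equation): v_p = √[μ(2/r₁ − 1/a_t)] = 30.975 km/s.
First burn Δv₁ = |v_p − v₁| = 6.069 km/s.
At r₂, v₂ = √(μ/r₂) = 13.482 km/s.
Transfer-orbit speed at r₂: v_a = √[μ(2/r₂ − 1/a_t)] = 9.0767 km/s.
Second burn Δv₂ = |v₂ − v_a| = 4.405 km/s.
Total Δv = Δv₁ + Δv₂ = 10.47 km/s.

Δv = 10500 m/s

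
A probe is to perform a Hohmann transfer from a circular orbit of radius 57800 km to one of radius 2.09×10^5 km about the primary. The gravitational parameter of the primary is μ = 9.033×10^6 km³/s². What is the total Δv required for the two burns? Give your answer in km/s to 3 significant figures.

Δv = 5.39 km/s

Transfer-ellipse semi-major axis a_t = (r₁ + r₂)/2 = (57800 + 2.090×10^5)/2 = 1.334×10^5 km.
At r₁ the circular-orbit speed is v₁ = √(μ/r₁) = 12.5012 km/s.
On the transfer ellipse at r₁, vis-viva equation gives v_p = √[μ(2/r₁ − 1/a_t)] = 15.6476 km/s.
First burn Δv₁ = |v_p − v₁| = 3.146 km/s.
Circular speed at r₂: v₂ = √(μ/r₂) = 6.574 km/s.
Transfer-orbit speed at r₂: v_a = √[μ(2/r₂ − 1/a_t)] = 4.327 km/s.
Second burn Δv₂ = |v₂ − v_a| = 2.247 km/s.
Total Δv = Δv₁ + Δv₂ = 5.393 km/s.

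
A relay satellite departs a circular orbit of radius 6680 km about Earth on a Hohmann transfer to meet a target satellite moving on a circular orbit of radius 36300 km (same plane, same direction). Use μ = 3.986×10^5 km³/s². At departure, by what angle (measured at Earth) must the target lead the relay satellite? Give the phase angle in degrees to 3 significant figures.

Semi-major axis of the transfer orbit: a_t = (6680 + 36300)/2 = 21490 km.
Transfer time t = π√(a_t³/μ) = 15680 s.
Target angular speed ω₂ = √(μ/r₂³) = 9.129×10^-5 rad/s.
Angle swept by the target during transfer: ω₂·t = 1.431 rad = 81.99°.
The relay satellite traverses 180° on the transfer ellipse, so the target must lead by 180° − 81.99° = 98.0°.

φ = 98.0°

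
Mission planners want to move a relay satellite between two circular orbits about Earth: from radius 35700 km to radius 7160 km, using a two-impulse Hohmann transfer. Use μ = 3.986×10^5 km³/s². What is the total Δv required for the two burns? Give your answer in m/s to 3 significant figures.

Δv = 3580 m/s

Semi-major axis of the transfer orbit: a_t = (35700 + 7160)/2 = 21430 km.
At r₁ the circular-orbit speed is v₁ = √(μ/r₁) = 3.341 km/s.
Transfer-orbit speed at r₁ (vis-viva): v_a = √[μ(2/r₁ − 1/a_t)] = 1.931 km/s.
First burn Δv₁ = |v_a − v₁| = 1.410 km/s.
At r₂, v₂ = √(μ/r₂) = 7.461 km/s.
Transfer-orbit speed at r₂: v_p = √[μ(2/r₂ − 1/a_t)] = 9.630 km/s.
Second burn Δv₂ = |v₂ − v_p| = 2.169 km/s.
Δv = Δv₁ + Δv₂ = 1.410 + 2.169 = 3.579 km/s.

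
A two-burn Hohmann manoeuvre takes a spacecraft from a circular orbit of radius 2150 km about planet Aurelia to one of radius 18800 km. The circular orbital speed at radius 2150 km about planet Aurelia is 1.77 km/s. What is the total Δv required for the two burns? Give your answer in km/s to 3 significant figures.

Δv = 0.929 km/s

From the circular-orbit relation v² = μ/r at r = 2150 km: μ = v²r = (1.77)² × 2150 = 6735.74 km³/s².
The Hohmann ellipse has a_t = (r₁ + r₂)/2 = 10475 km.
Circular speed at r₁: v₁ = √(μ/r₁) = √(6735.74/2150) = 1.7700 km/s.
Transfer-orbit speed at r₁ (vis-viva equation): v_p = √[μ(2/r₁ − 1/a_t)] = 2.3712 km/s.
First burn Δv₁ = |v_p − v₁| = 0.6012 km/s.
Circular speed at r₂: v₂ = √(μ/r₂) = 0.5986 km/s.
Transfer-orbit speed at r₂: v_a = √[μ(2/r₂ − 1/a_t)] = 0.2712 km/s.
Second burn Δv₂ = |v₂ − v_a| = 0.3274 km/s.
Total Δv = Δv₁ + Δv₂ = 0.9286 km/s.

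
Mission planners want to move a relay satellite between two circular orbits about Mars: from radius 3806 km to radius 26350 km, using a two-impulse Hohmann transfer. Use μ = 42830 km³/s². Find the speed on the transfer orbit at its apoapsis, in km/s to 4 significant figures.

Transfer-ellipse semi-major axis a_t = (r₁ + r₂)/2 = (3806 + 26350)/2 = 15078 km.
At apoapsis, r = 26350 km.
Vis-viva: v = √[μ(2/r − 1/a_t)] = √[42830 × (2/26350 − 1/15078)] = 0.6405 km/s.

v = 0.6405 km/s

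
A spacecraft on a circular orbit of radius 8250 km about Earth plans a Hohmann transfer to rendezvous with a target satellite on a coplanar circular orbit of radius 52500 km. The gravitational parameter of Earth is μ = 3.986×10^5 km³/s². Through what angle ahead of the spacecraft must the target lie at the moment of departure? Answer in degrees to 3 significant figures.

Semi-major axis of the transfer orbit: a_t = (8250 + 52500)/2 = 30375 km.
Transfer time t = π√(a_t³/μ) = 26342.4 s.
The target's mean motion on its circular orbit is ω₂ = √(μ/r₂³) = 5.24843×10^-5 rad/s.
Angle swept by the target during transfer: ω₂·t = 1.3826 rad = 79.22°.
The spacecraft traverses 180° on the transfer ellipse, so the target must lead by 180° − 79.22° = 101°.

φ = 101°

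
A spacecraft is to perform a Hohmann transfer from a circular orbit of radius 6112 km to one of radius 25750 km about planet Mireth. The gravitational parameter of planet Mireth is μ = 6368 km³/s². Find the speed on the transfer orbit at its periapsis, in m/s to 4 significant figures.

v = 1298 m/s

Semi-major axis of the transfer orbit: a_t = (6112 + 25750)/2 = 15931 km.
At periapsis, r = 6112 km.
Vis-viva: v = √[μ(2/r − 1/a_t)] = √[6368 × (2/6112 − 1/15931)] = 1.298 km/s.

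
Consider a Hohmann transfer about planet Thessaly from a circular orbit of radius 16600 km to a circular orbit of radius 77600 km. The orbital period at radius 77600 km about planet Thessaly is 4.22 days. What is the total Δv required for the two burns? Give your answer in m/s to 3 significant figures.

Δv = 1360 m/s

From Kepler's third law T² = 4π²r³/μ at r = 77600 km, T = 4.22 days = 4.22 × 86400 s = 3.64608×10^5 s: μ = 4π²r³/T² = 1.38769×10^5 km³/s².
The Hohmann ellipse has a_t = (r₁ + r₂)/2 = 47100 km.
Circular speed at r₁: v₁ = √(μ/r₁) = √(1.38769×10^5/16600) = 2.8913 km/s.
Transfer-orbit speed at r₁ (vis-viva): v_p = √[μ(2/r₁ − 1/a_t)] = 3.7112 km/s.
First burn Δv₁ = |v_p − v₁| = 0.8199 km/s.
At r₂, v₂ = √(μ/r₂) = 1.3373 km/s.
Transfer-orbit speed at r₂: v_a = √[μ(2/r₂ − 1/a_t)] = 0.79389 km/s.
Second burn Δv₂ = |v₂ − v_a| = 0.5434 km/s.
Δv = Δv₁ + Δv₂ = 0.8199 + 0.5434 = 1.363 km/s.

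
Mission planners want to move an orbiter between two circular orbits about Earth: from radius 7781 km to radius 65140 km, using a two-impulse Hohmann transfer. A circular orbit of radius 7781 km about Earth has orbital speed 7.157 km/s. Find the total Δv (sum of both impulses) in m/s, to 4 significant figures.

Δv = 3740 m/s

From the circular-orbit relation v² = μ/r at r = 7781 km: μ = v²r = (7.157)² × 7781 = 3.98563×10^5 km³/s².
Semi-major axis of the transfer orbit: a_t = (7781 + 65140)/2 = 36460.5 km.
At r₁ the circular-orbit speed is v₁ = √(μ/r₁) = 7.157 km/s.
Transfer-orbit speed at r₁ (v² = μ(2/r − 1/a)): v_p = √[μ(2/r₁ − 1/a_t)] = 9.566 km/s.
First burn Δv₁ = |v_p − v₁| = 2.409 km/s.
Circular speed at r₂: v₂ = √(μ/r₂) = 2.474 km/s.
Transfer-orbit speed at r₂: v_a = √[μ(2/r₂ − 1/a_t)] = 1.143 km/s.
Second burn Δv₂ = |v₂ − v_a| = 1.331 km/s.
Δv = Δv₁ + Δv₂ = 2.409 + 1.331 = 3.740 km/s.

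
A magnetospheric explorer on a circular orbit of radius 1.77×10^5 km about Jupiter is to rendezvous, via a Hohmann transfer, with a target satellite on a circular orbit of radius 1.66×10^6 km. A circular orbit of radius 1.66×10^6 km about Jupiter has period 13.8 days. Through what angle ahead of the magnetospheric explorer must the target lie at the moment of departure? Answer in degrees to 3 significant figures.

φ = 106°

From Kepler's third law T² = 4π²r³/μ at r = 1.66×10^6 km, T = 13.8 days = 13.8 × 86400 s = 1.19232×10^6 s: μ = 4π²r³/T² = 1.27028×10^8 km³/s².
Transfer-ellipse semi-major axis a_t = (r₁ + r₂)/2 = (1.770×10^5 + 1.660×10^6)/2 = 9.185×10^5 km.
Transfer time t = π√(a_t³/μ) = 2.454×10^5 s.
Target angular speed ω₂ = √(μ/r₂³) = 5.270×10^-6 rad/s.
Angle swept by the target during transfer: ω₂·t = 1.293 rad = 74.08°.
The magnetospheric explorer traverses 180° on the transfer ellipse, so the target must lead by 180° − 74.08° = 106°.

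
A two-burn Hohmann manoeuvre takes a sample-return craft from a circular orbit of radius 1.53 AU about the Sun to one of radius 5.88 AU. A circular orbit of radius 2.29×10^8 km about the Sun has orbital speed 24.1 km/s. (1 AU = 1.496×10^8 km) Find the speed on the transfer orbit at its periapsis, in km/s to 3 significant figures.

v = 30.4 km/s

From the circular-orbit relation v² = μ/r at r = 2.29×10^8 km: μ = v²r = (24.1)² × 2.29×10^8 = 1.33005×10^11 km³/s².
In km: r₁ = 1.53 × 1.496×10^8 = 2.28888×10^8 km; r₂ = 5.88 × 1.496×10^8 = 8.79648×10^8 km.
Transfer-ellipse semi-major axis a_t = (r₁ + r₂)/2 = (2.28888×10^8 + 8.79648×10^8)/2 = 5.54268×10^8 km.
At periapsis, r = 2.28888×10^8 km.
Applying v² = μ(2/r − 1/a_t): v = 30.37 km/s.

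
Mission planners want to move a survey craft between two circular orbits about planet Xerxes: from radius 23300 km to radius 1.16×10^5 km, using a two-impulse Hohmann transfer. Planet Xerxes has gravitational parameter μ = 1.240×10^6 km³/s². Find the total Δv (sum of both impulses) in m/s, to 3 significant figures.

Semi-major axis of the transfer orbit: a_t = (23300 + 1.160×10^5)/2 = 69650 km.
At r₁ the circular-orbit speed is v₁ = √(μ/r₁) = 7.2951 km/s.
On the transfer ellipse at r₁, v² = μ(2/r − 1/a) gives v_p = √[μ(2/r₁ − 1/a_t)] = 9.4146 km/s.
First burn Δv₁ = |v_p − v₁| = 2.1195 km/s.
At r₂, v₂ = √(μ/r₂) = 3.2695 km/s.
Transfer-orbit speed at r₂: v_a = √[μ(2/r₂ − 1/a_t)] = 1.8910 km/s.
Second burn Δv₂ = |v₂ − v_a| = 1.3785 km/s.
Total Δv = Δv₁ + Δv₂ = 3.498 km/s.

Δv = 3500 m/s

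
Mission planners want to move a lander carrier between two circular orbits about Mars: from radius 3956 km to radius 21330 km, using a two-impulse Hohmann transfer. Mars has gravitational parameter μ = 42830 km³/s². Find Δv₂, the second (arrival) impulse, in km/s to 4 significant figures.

Δv₂ = 0.6244 km/s

Semi-major axis of the transfer orbit: a_t = (3956 + 21330)/2 = 12643 km.
Circular speed at r = 21330 km: v_c = √(μ/r) = 1.41703 km/s.
Vis-viva on the transfer ellipse at r = 21330 km gives v_t = √[μ(2/r − 1/a_t)] = 0.792650 km/s.
Δv₂ = |v_t − v_c| = |0.792650 − 1.41703| = 0.6244 km/s.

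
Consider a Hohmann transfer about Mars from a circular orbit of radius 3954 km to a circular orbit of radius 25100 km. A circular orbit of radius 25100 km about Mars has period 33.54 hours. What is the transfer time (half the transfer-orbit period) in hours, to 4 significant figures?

From Kepler's third law T² = 4π²r³/μ at r = 25100 km, T = 33.54 hours = 33.54 × 3600 s = 1.20744×10^5 s: μ = 4π²r³/T² = 42820.3 km³/s².
Transfer-ellipse semi-major axis a_t = (r₁ + r₂)/2 = (3954 + 25100)/2 = 14527 km.
By Kepler's third law the transfer-orbit period is T = 2π√(a_t³/μ), so t = T/2 = 26582 s.
Converting: 26582 s ÷ 3600 s/hour = 7.384 hours.

t = 7.384 hours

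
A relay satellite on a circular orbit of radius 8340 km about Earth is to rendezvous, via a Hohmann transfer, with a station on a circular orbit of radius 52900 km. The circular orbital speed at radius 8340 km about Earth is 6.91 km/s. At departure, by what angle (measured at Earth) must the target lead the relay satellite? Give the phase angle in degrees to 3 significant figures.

From the circular-orbit relation v² = μ/r at r = 8340 km: μ = v²r = (6.91)² × 8340 = 3.98219×10^5 km³/s².
Transfer-ellipse semi-major axis a_t = (r₁ + r₂)/2 = (8340 + 52900)/2 = 30620 km.
Transfer time t = π√(a_t³/μ) = 26675 s.
The target's mean motion on its circular orbit is ω₂ = √(μ/r₂³) = 5.1865×10^-5 rad/s.
Angle swept by the target during transfer: ω₂·t = 1.3835 rad = 79.27°.
Arrival is 180° from departure on the ellipse, so φ = 180° − 79.27° = 101°.

φ = 101°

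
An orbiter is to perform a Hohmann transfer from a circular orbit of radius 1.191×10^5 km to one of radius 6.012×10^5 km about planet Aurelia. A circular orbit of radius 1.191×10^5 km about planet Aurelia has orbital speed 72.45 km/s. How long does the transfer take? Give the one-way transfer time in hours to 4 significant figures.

t = 7.544 hours

From the circular-orbit relation v² = μ/r at r = 1.191×10^5 km: μ = v²r = (72.45)² × 1.191×10^5 = 6.25156×10^8 km³/s².
The Hohmann ellipse has a_t = (r₁ + r₂)/2 = 3.6015×10^5 km.
Transfer time t = π√(a_t³/μ) = π√((3.6015×10^5)³ / 6.25156×10^8) = 27160 s.
Converting: 27160 s ÷ 3600 s/hour = 7.544 hours.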